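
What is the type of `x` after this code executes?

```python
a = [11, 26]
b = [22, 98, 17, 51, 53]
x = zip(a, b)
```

zip() returns a zip object

zip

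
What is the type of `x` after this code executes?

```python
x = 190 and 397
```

'and' with truthy values returns last operand (int)

int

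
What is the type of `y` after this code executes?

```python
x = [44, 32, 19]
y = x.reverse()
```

list.reverse() returns None

NoneType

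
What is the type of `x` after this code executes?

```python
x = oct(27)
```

oct() returns str representation

str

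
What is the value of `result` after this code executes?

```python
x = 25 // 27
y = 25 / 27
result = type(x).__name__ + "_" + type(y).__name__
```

x is int; y is float; result = 'int_float'

'int_float'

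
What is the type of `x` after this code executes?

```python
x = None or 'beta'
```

'or' with None returns the other truthy value (str)

str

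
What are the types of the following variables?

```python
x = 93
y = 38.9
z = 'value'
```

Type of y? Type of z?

y is assigned a number with a decimal point, so it is a float; z is assigned a quoted string literal, so it is a str

float, str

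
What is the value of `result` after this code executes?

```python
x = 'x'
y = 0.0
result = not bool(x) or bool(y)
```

x = 'x'; y = 0.0; result = False

False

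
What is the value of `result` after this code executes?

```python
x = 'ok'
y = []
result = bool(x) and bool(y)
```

x = 'ok'; y = []; result = False

False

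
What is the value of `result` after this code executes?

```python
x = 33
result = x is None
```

x = 33; result = False

False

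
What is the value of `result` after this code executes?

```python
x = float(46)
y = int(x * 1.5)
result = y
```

x = 46.0; y = 69; result = 69

69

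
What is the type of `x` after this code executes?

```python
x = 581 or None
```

'or' returns first truthy value

int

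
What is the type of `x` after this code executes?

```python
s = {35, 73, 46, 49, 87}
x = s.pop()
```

Popping from set[int] returns int

int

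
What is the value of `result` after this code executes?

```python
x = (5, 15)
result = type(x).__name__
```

x is tuple; result = 'tuple'

'tuple'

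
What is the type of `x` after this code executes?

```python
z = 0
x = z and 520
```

'and' returns first falsy value (0 is int)

int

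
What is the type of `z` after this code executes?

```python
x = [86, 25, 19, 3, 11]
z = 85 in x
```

'in' operator returns bool

bool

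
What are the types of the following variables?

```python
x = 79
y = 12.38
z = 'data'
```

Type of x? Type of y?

x is assigned a bare integer (no decimal point), so it is an int; y is assigned a number with a decimal point, so it is a float

int, float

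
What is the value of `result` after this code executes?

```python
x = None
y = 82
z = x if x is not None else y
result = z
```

x = None; y = 82; z = 82; result = 82

82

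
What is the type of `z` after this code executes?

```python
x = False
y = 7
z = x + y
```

bool + int = int (bool is subclass of int)

int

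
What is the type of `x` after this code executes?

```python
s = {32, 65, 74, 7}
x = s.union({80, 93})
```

set.union() returns a new set

set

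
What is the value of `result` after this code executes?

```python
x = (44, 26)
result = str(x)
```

x = (44, 26); result = '(44, 26)'

'(44, 26)'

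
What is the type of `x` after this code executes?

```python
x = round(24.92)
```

round() with no decimal places returns int

int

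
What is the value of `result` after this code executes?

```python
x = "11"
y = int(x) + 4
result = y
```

x = '11'; y = 15; result = 15

15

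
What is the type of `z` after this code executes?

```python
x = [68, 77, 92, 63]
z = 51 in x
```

'in' operator returns bool

bool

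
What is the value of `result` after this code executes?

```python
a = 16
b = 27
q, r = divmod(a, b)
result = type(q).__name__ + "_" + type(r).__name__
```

a is int; b is int; q is int; r is int; result = 'int_int'

'int_int'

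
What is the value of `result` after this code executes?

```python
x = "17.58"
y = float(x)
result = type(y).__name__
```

x is str; y is float; result = 'float'

'float'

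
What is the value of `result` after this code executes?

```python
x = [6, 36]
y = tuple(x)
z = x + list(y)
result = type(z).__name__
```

x is list; y is tuple; z is list; result = 'list'

'list'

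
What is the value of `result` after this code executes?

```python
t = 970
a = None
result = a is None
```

t = 970; a = None; result = True

True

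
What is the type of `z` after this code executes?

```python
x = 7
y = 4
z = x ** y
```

positive int ** positive int = int

int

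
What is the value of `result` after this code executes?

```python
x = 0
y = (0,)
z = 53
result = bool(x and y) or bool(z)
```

x = 0; y = (0,); z = 53; result = True

True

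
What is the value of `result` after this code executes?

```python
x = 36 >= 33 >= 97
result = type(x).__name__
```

x is bool; result = 'bool'

'bool'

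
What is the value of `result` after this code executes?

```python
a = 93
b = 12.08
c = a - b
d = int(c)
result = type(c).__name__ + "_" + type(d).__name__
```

a is int; b is float; c is float; d is int; result = 'float_int'

'float_int'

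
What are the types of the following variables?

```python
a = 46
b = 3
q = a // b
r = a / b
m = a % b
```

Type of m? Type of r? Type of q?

% of ints returns int; / returns float; // returns int

int, float, int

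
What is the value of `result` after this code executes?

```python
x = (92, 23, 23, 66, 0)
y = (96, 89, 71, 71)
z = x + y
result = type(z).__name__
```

x is tuple; y is tuple; z is tuple; result = 'tuple'

'tuple'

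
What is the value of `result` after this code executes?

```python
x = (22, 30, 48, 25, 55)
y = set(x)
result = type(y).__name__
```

x is tuple; y is set; result = 'set'

'set'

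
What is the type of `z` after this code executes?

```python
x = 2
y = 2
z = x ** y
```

positive int ** positive int = int

int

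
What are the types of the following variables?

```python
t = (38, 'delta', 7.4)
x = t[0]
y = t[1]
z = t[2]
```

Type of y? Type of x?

tuple[1] is str; tuple[0] is int

str, int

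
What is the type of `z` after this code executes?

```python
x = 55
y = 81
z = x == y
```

Comparison returns bool

bool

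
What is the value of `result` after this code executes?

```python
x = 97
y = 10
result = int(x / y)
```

x = 97; y = 10; result = 9

9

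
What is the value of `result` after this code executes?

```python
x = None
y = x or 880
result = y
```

x = None; y = 880; result = 880

880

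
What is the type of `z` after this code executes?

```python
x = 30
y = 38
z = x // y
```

int // int = int

int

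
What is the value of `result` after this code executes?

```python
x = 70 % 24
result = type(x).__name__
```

x is int; result = 'int'

'int'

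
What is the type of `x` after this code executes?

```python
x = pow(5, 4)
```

pow(int, int) returns int

int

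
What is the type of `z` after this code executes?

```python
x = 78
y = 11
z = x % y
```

int % int = int

int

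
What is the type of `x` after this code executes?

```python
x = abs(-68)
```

abs() of int returns int

int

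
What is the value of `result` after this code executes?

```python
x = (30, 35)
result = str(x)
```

x = (30, 35); result = '(30, 35)'

'(30, 35)'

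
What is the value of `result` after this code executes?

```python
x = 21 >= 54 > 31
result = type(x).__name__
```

x is bool; result = 'bool'

'bool'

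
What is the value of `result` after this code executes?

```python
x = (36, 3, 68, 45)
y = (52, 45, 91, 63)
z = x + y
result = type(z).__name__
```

x is tuple; y is tuple; z is tuple; result = 'tuple'

'tuple'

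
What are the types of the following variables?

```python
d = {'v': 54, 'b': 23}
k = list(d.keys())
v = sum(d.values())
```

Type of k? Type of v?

list() converts to list; sum of ints is int

list, int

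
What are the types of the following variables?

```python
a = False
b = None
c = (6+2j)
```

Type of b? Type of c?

b is assigned None, whose type is NoneType; c is assigned (6+2j), an int plus an imaginary literal (j suffix), which evaluates to complex

NoneType, complex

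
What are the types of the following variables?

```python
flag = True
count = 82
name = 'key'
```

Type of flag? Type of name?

flag is assigned the constant True, which has type bool; name is assigned a quoted string literal, so it is a str

bool, str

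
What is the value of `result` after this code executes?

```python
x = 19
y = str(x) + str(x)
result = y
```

x = 19; y = '1919'; result = '1919'

'1919'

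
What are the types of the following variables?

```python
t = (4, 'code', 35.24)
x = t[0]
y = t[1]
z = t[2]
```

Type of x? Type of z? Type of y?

tuple[0] is int; tuple[2] is float; tuple[1] is str

int, float, str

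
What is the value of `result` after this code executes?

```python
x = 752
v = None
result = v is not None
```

x = 752; v = None; result = False

False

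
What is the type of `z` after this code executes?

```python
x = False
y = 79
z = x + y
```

bool + int = int (bool is subclass of int)

int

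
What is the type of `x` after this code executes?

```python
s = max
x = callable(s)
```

callable() returns bool

bool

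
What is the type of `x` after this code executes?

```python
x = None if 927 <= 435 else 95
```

927 <= 435 is False, so the else branch is taken

int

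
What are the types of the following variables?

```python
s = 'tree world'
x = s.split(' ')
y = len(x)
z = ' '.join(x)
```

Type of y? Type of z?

len() returns int; str.join() returns str

int, str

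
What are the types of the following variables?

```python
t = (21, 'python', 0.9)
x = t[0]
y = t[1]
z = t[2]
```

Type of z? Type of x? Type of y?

tuple[2] is float; tuple[0] is int; tuple[1] is str

float, int, str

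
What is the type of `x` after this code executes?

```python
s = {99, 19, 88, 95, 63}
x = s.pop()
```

Popping from set[int] returns int

int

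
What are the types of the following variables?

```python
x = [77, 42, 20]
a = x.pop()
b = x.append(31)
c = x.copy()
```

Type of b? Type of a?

append() returns None; pop() returns element

NoneType, int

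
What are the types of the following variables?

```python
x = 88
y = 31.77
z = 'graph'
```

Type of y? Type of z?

y is assigned a number with a decimal point, so it is a float; z is assigned a quoted string literal, so it is a str

float, str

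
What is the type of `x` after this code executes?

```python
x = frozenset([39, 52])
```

frozenset() returns frozenset

frozenset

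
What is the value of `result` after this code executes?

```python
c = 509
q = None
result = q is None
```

c = 509; q = None; result = True

True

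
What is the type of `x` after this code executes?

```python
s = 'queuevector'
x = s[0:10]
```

Slicing a str returns str

str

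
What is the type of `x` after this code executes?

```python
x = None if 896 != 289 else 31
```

896 != 289 is True, so the if branch is taken

NoneType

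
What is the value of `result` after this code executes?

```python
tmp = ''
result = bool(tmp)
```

tmp = ''; result = False

False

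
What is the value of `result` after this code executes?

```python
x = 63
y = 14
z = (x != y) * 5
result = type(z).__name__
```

x is int; y is int; z is int; result = 'int'

'int'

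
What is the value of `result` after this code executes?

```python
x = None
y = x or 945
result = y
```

x = None; y = 945; result = 945

945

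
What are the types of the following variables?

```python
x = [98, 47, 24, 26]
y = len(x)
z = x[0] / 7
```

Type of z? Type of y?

int / int = float; len() returns int

float, int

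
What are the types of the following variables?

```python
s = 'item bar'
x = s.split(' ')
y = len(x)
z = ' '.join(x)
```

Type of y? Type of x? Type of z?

len() returns int; str.split() returns list; str.join() returns str

int, list, str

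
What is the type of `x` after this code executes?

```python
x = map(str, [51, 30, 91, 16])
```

map() returns a map object

map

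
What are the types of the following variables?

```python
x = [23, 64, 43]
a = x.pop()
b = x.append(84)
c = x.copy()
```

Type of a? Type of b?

pop() returns element; append() returns None

int, NoneType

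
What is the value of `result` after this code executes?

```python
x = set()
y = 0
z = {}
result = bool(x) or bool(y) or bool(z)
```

x = set(); y = 0; z = {}; result = False

False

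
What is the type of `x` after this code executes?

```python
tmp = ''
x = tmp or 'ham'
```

'or' returns first truthy value (str)

str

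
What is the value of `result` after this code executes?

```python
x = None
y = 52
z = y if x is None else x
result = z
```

x = None; y = 52; z = 52; result = 52

52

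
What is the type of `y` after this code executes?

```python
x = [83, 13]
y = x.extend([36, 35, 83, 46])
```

list.extend() returns None

NoneType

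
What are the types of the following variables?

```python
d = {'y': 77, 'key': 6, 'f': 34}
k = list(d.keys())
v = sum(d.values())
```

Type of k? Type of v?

list() converts to list; sum of ints is int

list, int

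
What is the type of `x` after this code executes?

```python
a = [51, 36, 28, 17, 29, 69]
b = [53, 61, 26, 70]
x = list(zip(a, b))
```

list(zip()) returns a list of tuples

list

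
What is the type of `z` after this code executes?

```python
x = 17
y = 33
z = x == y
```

Comparison returns bool

bool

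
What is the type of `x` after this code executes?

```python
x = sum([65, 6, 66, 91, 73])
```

sum() of ints returns int

int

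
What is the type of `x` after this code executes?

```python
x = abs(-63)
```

abs() of int returns int

int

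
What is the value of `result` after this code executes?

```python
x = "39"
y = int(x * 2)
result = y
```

x = '39'; y = 3939; result = 3939

3939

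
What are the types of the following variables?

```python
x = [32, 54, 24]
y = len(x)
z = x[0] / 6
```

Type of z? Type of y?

int / int = float; len() returns int

float, int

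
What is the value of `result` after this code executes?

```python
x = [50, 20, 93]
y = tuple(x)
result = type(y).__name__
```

x is list; y is tuple; result = 'tuple'

'tuple'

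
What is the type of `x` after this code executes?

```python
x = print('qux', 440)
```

print() returns None

NoneType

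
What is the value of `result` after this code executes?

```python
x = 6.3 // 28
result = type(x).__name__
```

x is float; result = 'float'

'float'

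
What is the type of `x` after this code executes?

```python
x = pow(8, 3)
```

pow(int, int) returns int

int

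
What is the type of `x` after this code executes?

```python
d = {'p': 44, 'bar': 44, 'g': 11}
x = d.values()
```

.values() returns dict_values view

dict_values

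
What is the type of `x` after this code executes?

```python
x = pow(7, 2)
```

pow(int, int) returns int

int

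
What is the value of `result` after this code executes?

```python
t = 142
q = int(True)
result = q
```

t = 142; q = 1; result = 1

1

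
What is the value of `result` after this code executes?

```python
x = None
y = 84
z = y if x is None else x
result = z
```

x = None; y = 84; z = 84; result = 84

84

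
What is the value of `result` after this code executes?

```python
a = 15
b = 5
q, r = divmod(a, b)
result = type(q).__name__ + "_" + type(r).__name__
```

a is int; b is int; q is int; r is int; result = 'int_int'

'int_int'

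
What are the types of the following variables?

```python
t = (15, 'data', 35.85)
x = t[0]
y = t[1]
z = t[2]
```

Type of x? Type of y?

tuple[0] is int; tuple[1] is str

int, str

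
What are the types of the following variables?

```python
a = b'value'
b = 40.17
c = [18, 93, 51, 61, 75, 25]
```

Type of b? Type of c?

b is assigned a number with a decimal point, so it is a float; c is assigned a list literal (square brackets)

float, list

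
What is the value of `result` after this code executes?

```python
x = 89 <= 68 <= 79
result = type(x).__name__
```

x is bool; result = 'bool'

'bool'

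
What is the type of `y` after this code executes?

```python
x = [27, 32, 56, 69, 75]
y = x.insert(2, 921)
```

list.insert() returns None

NoneType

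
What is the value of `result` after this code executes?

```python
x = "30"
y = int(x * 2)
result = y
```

x = '30'; y = 3030; result = 3030

3030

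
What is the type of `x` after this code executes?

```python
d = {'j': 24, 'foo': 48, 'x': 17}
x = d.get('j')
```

dict.get() returns value type when found

int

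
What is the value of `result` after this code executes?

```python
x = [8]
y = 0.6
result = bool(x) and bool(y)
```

x = [8]; y = 0.6; result = True

True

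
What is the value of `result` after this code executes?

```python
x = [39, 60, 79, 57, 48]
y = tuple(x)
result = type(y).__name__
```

x is list; y is tuple; result = 'tuple'

'tuple'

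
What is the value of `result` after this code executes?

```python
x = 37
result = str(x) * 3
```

x = 37; result = '373737'

'373737'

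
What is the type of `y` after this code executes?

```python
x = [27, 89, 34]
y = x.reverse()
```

list.reverse() returns None

NoneType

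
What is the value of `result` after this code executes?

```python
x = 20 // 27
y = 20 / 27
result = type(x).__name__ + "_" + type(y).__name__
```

x is int; y is float; result = 'int_float'

'int_float'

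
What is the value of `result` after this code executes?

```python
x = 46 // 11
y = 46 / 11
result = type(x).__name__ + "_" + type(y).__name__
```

x is int; y is float; result = 'int_float'

'int_float'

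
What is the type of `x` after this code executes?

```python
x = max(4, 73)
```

max() of ints returns int

int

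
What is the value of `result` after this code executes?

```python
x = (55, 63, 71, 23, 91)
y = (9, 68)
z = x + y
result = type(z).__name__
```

x is tuple; y is tuple; z is tuple; result = 'tuple'

'tuple'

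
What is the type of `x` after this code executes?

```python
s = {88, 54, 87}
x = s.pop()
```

Popping from set[int] returns int

int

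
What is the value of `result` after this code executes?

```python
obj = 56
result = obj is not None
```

obj = 56; result = True

True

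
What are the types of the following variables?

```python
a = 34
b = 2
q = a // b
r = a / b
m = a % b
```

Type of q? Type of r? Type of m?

// returns int; / returns float; % of ints returns int

int, float, int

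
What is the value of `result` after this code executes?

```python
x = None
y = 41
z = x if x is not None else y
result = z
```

x = None; y = 41; z = 41; result = 41

41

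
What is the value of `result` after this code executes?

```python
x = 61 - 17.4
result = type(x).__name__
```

x is float; result = 'float'

'float'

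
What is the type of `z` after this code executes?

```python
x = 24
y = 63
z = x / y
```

int / int = float

float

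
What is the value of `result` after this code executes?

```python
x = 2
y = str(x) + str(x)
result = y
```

x = 2; y = '22'; result = '22'

'22'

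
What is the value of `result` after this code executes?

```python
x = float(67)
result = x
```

x = 67.0; result = 67.0

67.0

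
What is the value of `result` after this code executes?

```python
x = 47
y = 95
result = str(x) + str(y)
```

x = 47; y = 95; result = '4795'

'4795'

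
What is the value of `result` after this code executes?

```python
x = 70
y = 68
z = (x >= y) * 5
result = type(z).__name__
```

x is int; y is int; z is int; result = 'int'

'int'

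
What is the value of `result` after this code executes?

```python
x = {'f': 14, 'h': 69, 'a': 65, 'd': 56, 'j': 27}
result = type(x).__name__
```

x is dict; result = 'dict'

'dict'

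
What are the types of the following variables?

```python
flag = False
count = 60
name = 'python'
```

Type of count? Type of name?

count is assigned a bare integer (no decimal point), so it is an int; name is assigned a quoted string literal, so it is a str

int, str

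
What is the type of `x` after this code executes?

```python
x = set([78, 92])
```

set() constructor returns set

set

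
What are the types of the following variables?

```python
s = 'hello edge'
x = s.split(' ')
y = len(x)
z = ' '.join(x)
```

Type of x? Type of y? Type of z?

str.split() returns list; len() returns int; str.join() returns str

list, int, str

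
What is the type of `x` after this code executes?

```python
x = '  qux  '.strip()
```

str.strip() returns str

str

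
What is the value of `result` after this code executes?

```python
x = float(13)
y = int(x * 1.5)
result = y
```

x = 13.0; y = 19; result = 19

19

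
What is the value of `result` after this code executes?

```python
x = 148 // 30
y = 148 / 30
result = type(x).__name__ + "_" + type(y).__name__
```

x is int; y is float; result = 'int_float'

'int_float'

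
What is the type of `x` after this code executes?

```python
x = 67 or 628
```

'or' returns first truthy value (int)

int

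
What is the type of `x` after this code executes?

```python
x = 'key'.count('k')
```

str.count() returns int

int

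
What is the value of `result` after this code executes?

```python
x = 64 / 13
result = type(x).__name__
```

x is float; result = 'float'

'float'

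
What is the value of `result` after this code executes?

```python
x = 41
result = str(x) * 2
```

x = 41; result = '4141'

'4141'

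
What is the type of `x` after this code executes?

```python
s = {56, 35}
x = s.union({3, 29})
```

set.union() returns a new set

set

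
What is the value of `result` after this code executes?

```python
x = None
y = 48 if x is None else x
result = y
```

x = None; y = 48; result = 48

48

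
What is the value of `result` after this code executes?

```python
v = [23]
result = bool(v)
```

v = [23]; result = True

True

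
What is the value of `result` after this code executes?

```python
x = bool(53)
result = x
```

x = True; result = True

True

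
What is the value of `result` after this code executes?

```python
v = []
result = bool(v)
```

v = []; result = False

False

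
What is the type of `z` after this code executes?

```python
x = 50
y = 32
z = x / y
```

int / int = float

float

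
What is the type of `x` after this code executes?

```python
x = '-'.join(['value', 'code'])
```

str.join() returns str

str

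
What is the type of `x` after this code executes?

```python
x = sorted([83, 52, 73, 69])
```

sorted() always returns list

list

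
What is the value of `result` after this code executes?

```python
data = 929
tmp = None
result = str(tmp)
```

data = 929; tmp = None; result = 'None'

'None'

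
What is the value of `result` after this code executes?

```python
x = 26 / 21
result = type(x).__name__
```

x is float; result = 'float'

'float'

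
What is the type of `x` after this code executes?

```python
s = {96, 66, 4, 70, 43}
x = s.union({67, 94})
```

set.union() returns a new set

set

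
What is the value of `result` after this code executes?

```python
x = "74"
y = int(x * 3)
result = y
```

x = '74'; y = 747474; result = 747474

747474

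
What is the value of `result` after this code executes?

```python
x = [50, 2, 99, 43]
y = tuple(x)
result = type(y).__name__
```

x is list; y is tuple; result = 'tuple'

'tuple'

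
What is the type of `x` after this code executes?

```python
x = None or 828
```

'or' with None returns the other truthy value

int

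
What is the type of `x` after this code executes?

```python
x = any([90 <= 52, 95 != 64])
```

any() returns bool

bool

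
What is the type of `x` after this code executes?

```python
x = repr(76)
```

repr() returns str

str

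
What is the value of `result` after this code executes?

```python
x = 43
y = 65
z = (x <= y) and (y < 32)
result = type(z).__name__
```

x is int; y is int; z is bool; result = 'bool'

'bool'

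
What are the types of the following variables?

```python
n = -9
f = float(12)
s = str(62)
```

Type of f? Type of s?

f is assigned the result of calling float(), which returns a float; s is assigned the result of calling str(), which returns a str

float, str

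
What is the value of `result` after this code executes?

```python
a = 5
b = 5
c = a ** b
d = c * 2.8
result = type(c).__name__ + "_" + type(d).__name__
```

a is int; b is int; c is int; d is float; result = 'int_float'

'int_float'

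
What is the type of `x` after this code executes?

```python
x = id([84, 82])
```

id() returns int

int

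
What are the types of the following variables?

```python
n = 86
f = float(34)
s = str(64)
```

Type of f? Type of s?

f is assigned the result of calling float(), which returns a float; s is assigned the result of calling str(), which returns a str

float, str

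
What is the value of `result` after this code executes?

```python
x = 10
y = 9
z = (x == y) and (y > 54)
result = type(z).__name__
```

x is int; y is int; z is bool; result = 'bool'

'bool'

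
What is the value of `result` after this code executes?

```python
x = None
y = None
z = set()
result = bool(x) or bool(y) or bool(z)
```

x = None; y = None; z = set(); result = False

False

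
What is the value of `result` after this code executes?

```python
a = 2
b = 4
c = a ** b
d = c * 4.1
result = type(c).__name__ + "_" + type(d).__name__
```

a is int; b is int; c is int; d is float; result = 'int_float'

'int_float'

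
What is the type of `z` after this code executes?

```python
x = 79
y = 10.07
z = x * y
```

int * float = float

float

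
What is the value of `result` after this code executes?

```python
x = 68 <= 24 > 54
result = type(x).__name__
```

x is bool; result = 'bool'

'bool'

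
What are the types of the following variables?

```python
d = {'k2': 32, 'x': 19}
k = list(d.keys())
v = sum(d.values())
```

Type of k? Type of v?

list() converts to list; sum of ints is int

list, int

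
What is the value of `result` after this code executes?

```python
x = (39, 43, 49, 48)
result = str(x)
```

x = (39, 43, 49, 48); result = '(39, 43, 49, 48)'

'(39, 43, 49, 48)'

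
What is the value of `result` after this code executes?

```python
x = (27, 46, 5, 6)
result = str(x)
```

x = (27, 46, 5, 6); result = '(27, 46, 5, 6)'

'(27, 46, 5, 6)'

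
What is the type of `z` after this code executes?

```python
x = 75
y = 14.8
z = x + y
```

int + float = float

float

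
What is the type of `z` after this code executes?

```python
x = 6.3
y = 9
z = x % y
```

float % int = float

float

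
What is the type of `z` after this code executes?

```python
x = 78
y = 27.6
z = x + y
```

int + float = float

float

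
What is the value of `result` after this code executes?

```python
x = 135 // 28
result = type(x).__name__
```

x is int; result = 'int'

'int'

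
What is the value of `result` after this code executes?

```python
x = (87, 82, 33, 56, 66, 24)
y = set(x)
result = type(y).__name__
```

x is tuple; y is set; result = 'set'

'set'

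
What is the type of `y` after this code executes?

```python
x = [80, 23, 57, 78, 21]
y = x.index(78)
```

list.index() returns int

int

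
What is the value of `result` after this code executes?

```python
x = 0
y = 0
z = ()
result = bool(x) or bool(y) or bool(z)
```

x = 0; y = 0; z = (); result = False

False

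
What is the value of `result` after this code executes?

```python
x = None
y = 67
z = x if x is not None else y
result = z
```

x = None; y = 67; z = 67; result = 67

67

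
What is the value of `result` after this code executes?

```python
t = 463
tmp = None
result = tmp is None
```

t = 463; tmp = None; result = True

True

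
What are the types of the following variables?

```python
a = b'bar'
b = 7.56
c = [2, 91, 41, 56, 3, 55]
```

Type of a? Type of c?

a is assigned a bytes literal (b'...' prefix); c is assigned a list literal (square brackets)

bytes, list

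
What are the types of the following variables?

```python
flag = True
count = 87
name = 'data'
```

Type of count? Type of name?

count is assigned a bare integer (no decimal point), so it is an int; name is assigned a quoted string literal, so it is a str

int, str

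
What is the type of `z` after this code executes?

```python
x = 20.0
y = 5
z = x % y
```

float % int = float

float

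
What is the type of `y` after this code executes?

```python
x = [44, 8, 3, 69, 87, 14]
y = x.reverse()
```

list.reverse() returns None

NoneType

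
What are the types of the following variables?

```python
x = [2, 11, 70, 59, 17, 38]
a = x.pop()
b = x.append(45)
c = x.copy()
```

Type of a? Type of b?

pop() returns element; append() returns None

int, NoneType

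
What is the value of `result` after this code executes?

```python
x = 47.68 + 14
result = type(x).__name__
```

x is float; result = 'float'

'float'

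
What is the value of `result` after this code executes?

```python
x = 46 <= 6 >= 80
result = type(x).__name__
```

x is bool; result = 'bool'

'bool'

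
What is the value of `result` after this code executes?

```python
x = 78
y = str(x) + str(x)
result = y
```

x = 78; y = '7878'; result = '7878'

'7878'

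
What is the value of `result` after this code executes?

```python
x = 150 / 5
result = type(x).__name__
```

x is float; result = 'float'

'float'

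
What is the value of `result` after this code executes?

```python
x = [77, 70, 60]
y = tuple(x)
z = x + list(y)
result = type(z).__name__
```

x is list; y is tuple; z is list; result = 'list'

'list'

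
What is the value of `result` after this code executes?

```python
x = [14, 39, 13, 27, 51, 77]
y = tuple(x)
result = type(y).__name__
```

x is list; y is tuple; result = 'tuple'

'tuple'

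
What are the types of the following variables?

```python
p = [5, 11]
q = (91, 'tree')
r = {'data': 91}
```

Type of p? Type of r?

p is assigned a list literal (square brackets); r is assigned a dict literal ({key: value})

list, dict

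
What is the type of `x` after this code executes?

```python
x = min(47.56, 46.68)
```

min() of floats returns float

float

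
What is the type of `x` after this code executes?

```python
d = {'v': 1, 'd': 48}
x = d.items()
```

dict.items() returns dict_items view

dict_items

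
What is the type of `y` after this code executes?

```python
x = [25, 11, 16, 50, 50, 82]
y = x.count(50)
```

list.count() returns int

int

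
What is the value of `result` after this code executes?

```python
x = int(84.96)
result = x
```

x = 84; result = 84

84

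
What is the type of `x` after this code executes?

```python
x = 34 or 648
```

'or' returns first truthy value (int)

int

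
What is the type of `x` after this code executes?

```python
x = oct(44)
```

oct() returns str representation

str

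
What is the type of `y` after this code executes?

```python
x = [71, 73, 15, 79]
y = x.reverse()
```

list.reverse() returns None

NoneType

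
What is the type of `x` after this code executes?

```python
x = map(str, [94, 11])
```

map() returns a map object

map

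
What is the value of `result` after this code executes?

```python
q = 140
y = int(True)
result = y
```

q = 140; y = 1; result = 1

1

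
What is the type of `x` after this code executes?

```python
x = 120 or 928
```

'or' returns first truthy value (int)

int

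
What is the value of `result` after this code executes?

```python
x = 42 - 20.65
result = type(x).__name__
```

x is float; result = 'float'

'float'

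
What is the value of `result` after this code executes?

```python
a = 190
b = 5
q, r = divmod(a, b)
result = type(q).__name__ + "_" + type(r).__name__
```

a is int; b is int; q is int; r is int; result = 'int_int'

'int_int'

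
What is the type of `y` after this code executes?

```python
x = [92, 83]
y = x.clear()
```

list.clear() returns None

NoneType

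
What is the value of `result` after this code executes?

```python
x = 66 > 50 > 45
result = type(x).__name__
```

x is bool; result = 'bool'

'bool'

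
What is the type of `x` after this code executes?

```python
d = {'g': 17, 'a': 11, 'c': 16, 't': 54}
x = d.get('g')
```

dict.get() returns value type when found

int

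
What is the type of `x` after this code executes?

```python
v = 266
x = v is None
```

'is' comparison returns bool

bool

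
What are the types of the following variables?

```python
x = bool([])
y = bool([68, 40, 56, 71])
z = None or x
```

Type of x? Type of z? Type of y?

bool() returns bool; None or bool returns the bool; bool() returns bool

bool, bool, bool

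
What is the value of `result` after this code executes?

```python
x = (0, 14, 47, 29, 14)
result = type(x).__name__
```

x is tuple; result = 'tuple'

'tuple'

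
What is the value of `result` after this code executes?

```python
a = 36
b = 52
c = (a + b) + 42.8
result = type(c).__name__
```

a is int; b is int; c is float; result = 'float'

'float'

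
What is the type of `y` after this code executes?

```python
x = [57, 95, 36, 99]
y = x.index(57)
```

list.index() returns int

int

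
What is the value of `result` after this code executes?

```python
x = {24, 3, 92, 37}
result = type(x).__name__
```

x is set; result = 'set'

'set'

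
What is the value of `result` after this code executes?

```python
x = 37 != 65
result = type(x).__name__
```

x is bool; result = 'bool'

'bool'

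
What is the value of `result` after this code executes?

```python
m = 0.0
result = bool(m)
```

m = 0.0; result = False

False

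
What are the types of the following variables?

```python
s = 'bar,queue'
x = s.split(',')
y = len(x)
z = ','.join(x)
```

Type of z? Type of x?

str.join() returns str; str.split() returns list

str, list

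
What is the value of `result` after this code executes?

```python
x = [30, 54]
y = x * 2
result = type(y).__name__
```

x is list; y is list; result = 'list'

'list'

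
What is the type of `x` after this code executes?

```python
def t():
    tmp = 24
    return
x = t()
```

Bare return returns None

NoneType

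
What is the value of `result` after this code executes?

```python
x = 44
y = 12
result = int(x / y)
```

x = 44; y = 12; result = 3

3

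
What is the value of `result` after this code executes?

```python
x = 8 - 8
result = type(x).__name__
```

x is int; result = 'int'

'int'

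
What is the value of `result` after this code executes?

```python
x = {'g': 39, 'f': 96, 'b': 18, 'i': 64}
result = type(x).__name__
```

x is dict; result = 'dict'

'dict'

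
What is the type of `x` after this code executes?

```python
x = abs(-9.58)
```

abs() of float returns float

float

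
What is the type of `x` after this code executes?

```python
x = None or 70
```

'or' with None returns the other truthy value

int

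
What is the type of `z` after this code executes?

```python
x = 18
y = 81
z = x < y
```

Comparison returns bool

bool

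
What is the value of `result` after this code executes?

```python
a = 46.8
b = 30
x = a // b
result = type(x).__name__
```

a is float; b is int; x is float; result = 'float'

'float'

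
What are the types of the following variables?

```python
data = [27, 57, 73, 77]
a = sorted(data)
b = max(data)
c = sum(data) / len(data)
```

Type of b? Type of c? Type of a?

max of ints returns int; int / int = float; sorted() returns list

int, float, list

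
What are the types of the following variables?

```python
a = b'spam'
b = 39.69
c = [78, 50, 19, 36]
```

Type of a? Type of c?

a is assigned a bytes literal (b'...' prefix); c is assigned a list literal (square brackets)

bytes, list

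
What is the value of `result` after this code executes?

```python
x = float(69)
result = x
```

x = 69.0; result = 69.0

69.0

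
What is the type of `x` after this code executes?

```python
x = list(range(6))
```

list(range()) returns list

list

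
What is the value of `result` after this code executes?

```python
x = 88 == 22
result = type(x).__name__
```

x is bool; result = 'bool'

'bool'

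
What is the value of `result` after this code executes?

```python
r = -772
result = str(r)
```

r = -772; result = '-772'

'-772'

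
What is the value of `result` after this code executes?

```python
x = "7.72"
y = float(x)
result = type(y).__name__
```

x is str; y is float; result = 'float'

'float'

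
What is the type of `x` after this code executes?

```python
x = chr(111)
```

chr() returns str (single char)

str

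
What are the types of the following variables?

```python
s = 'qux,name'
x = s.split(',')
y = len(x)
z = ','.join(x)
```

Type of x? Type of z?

str.split() returns list; str.join() returns str

list, str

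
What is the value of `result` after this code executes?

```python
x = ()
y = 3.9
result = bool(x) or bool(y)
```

x = (); y = 3.9; result = True

True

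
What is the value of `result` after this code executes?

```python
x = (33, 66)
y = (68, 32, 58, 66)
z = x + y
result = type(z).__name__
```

x is tuple; y is tuple; z is tuple; result = 'tuple'

'tuple'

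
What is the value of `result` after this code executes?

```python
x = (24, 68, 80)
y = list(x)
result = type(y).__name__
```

x is tuple; y is list; result = 'list'

'list'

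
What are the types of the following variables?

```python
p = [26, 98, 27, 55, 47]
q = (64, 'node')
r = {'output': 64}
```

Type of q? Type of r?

q is assigned a tuple (parenthesized, comma-separated values); r is assigned a dict literal ({key: value})

tuple, dict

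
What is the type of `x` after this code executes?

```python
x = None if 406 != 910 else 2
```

406 != 910 is True, so the if branch is taken

NoneType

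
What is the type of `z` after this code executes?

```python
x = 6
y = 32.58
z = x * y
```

int * float = float

float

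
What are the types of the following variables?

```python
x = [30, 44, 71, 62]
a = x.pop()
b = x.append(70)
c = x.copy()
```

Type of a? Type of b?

pop() returns element; append() returns None

int, NoneType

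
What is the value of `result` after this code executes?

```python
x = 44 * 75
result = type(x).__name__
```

x is int; result = 'int'

'int'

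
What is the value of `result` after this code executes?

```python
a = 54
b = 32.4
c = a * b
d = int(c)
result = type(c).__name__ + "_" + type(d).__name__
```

a is int; b is float; c is float; d is int; result = 'float_int'

'float_int'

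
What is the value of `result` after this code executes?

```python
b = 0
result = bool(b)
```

b = 0; result = False

False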